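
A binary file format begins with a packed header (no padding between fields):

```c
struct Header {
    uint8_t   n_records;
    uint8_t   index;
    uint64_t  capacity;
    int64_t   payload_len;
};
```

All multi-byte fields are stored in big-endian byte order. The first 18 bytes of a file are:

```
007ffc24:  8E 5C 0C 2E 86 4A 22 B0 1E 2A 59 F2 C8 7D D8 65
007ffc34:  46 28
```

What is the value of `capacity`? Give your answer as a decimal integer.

877786630351494698

`capacity` follows `n_records` (1 B), `index` (1 B), so it starts at offset 1 + 1 = 2 and occupies 8 bytes.
Bytes at offsets 2..9: 0C 2E 86 4A 22 B0 1E 2A.
Big-endian stores the most-significant byte at the lowest address.
The bytes are already most-significant first: 0x0C2E864A22B01E2A.
0x0C2E864A22B01E2A = 877786630351494698.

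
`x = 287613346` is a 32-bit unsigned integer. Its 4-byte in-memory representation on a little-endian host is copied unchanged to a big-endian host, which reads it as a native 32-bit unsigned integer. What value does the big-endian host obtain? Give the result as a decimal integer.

2728469521

287613346 in 32-bit hexadecimal is 0x1124A1A2.
Stored little-endian, the bytes at ascending addresses are A2 A1 24 11.
Read back as big-endian, the last byte is least significant, giving 0xA2A12411.
0xA2A12411 = 2728469521.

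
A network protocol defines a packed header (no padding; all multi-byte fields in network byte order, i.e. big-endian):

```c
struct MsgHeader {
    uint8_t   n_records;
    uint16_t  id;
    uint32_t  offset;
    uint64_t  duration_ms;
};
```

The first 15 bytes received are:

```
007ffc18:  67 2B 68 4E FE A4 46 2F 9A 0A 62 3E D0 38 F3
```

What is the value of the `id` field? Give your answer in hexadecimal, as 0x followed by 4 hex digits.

0x2B68

`id` follows `n_records` (1 byte), so it starts at byte offset 1 and occupies 2 bytes.
Bytes at offsets 1..2: 2B 68.
Big-endian: lowest address holds the most-significant byte.
The bytes are already most-significant first: 0x2B68.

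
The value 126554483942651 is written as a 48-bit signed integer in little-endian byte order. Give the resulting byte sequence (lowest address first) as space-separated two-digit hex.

FB 64 0F C3 19 73

126554483942651 in hexadecimal, padded to 48 bits, is 0x7319C30F64FB.
Split into bytes (most-significant first): 73 19 C3 0F 64 FB.
In little-endian order the low byte comes first in memory.
So at ascending addresses the bytes are FB 64 0F C3 19 73.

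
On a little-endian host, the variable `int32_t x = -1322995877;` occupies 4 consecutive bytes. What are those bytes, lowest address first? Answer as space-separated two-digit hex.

Two's complement of -1322995877 in 32 bits: 1322995877 = 0x4EDB50A5; invert → 0xB124AF5A; add 1 → 0xB124AF5B.
Split into bytes (most-significant first): B1 24 AF 5B.
Little-endian: lowest address holds the least-significant byte.
So at ascending addresses the bytes are 5B AF 24 B1.

5B AF 24 B1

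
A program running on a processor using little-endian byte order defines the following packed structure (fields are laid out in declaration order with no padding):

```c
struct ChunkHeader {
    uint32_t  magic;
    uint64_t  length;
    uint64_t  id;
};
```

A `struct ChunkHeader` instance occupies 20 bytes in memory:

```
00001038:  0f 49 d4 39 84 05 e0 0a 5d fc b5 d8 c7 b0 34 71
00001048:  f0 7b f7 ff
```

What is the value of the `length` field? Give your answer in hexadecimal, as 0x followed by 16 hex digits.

0xD8B5FC5D0AE00584

`length` follows `magic` (4 bytes), so it starts at byte offset 4 and occupies 8 bytes.
Bytes at offsets 4..11: 84 05 E0 0A 5D FC B5 D8.
Little-endian: lowest address holds the least-significant byte.
Reassemble most-significant byte first: D8 B5 FC 5D 0A E0 05 84 → 0xD8B5FC5D0AE00584.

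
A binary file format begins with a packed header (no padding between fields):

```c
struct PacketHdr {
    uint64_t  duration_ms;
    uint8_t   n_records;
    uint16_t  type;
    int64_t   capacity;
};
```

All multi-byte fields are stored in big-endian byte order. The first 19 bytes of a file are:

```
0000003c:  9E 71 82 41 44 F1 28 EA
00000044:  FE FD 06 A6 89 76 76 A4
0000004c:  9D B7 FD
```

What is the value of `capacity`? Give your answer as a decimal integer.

-6446491139664136195

`capacity` follows `duration_ms` (8 B), `n_records` (1 B), `type` (2 B), so it starts at offset 8 + 1 + 2 = 11 and occupies 8 bytes.
Bytes at offsets 11..18: A6 89 76 76 A4 9D B7 FD.
Big-endian stores the most-significant byte at the lowest address.
The bytes are already most-significant first: 0xA6897676A49DB7FD.
Top bit is set, so as a signed 64-bit value this is 0xA6897676A49DB7FD − 2^64 = -6446491139664136195.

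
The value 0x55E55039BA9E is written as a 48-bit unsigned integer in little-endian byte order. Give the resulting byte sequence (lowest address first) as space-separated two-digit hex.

Split into bytes (most-significant first): 55 E5 50 39 BA 9E.
In little-endian order the low byte comes first in memory.
So at ascending addresses the bytes are 9E BA 39 50 E5 55.

9E BA 39 50 E5 55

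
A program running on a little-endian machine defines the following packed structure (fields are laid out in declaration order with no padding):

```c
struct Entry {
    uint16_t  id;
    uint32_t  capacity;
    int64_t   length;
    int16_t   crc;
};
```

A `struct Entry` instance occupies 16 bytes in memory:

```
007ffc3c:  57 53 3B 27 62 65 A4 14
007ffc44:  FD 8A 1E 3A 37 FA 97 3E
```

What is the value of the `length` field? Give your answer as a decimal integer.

-416800537653209948

`length` follows `id` (2 B), `capacity` (4 B), so it starts at offset 2 + 4 = 6 and occupies 8 bytes.
Bytes at offsets 6..13: A4 14 FD 8A 1E 3A 37 FA.
Little-endian stores the least-significant byte at the lowest address.
Reassemble most-significant byte first: FA 37 3A 1E 8A FD 14 A4 → 0xFA373A1E8AFD14A4.
Top bit is set, so as a signed 64-bit value this is 0xFA373A1E8AFD14A4 − 2^64 = -416800537653209948.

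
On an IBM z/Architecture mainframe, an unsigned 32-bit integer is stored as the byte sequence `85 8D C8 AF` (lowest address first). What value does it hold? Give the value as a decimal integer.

2240661679

Big-endian stores the most-significant byte at the lowest address.
The bytes are already most-significant first: 0x858DC8AF.
0x858DC8AF = 2240661679.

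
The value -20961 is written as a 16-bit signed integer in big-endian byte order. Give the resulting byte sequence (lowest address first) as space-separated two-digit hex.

Two's complement of -20961 in 16 bits: 20961 = 0x51E1; invert → 0xAE1E; add 1 → 0xAE1F.
Split into bytes (most-significant first): AE 1F.
Big-endian: lowest address holds the most-significant byte.
So the memory order matches the most-significant-first order: AE 1F.

AE 1F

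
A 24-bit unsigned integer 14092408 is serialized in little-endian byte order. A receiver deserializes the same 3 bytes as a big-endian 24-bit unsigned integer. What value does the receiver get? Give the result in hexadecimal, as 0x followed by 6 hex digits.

14092408 in 24-bit hexadecimal is 0xD70878.
Stored little-endian, the bytes at ascending addresses are 78 08 D7.
Read back as big-endian, the last byte is least significant, giving 0x7808D7.

0x7808D7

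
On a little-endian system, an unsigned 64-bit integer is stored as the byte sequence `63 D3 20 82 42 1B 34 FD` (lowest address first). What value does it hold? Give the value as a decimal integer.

18245237962849702755

Little-endian: lowest address holds the least-significant byte.
Reassemble most-significant byte first: FD 34 1B 42 82 20 D3 63 → 0xFD341B428220D363.
0xFD341B428220D363 = 18245237962849702755.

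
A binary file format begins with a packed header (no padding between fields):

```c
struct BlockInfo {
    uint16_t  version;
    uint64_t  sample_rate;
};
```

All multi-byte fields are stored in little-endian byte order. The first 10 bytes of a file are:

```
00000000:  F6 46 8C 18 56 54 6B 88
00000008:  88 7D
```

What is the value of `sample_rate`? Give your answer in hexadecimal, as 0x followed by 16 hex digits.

0x7D88886B5456188C

`sample_rate` follows `version` (2 bytes), so it starts at byte offset 2 and occupies 8 bytes.
Bytes at offsets 2..9: 8C 18 56 54 6B 88 88 7D.
In little-endian order the low byte comes first in memory.
Reassemble most-significant byte first: 7D 88 88 6B 54 56 18 8C → 0x7D88886B5456188C.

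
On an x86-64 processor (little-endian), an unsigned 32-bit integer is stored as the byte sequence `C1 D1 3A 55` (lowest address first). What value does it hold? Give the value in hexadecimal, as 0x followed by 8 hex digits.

Little-endian: lowest address holds the least-significant byte.
Reassemble most-significant byte first: 55 3A D1 C1 → 0x553AD1C1.

0x553AD1C1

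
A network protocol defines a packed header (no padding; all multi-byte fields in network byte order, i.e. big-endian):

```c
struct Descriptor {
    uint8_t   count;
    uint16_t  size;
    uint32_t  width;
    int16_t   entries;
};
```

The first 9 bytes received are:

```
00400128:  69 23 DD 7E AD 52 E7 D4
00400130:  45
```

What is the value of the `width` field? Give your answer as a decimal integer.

`width` follows `count` (1 B), `size` (2 B), so it starts at offset 1 + 2 = 3 and occupies 4 bytes.
Bytes at offsets 3..6: 7E AD 52 E7.
In big-endian order the high byte comes first in memory.
The bytes are already most-significant first: 0x7EAD52E7.
0x7EAD52E7 = 2125288167.

2125288167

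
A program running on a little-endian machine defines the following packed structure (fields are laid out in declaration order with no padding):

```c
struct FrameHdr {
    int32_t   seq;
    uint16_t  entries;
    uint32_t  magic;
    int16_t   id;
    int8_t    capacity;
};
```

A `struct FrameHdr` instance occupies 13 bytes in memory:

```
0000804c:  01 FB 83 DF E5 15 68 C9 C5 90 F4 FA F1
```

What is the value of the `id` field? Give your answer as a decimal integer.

`id` follows `seq` (4 B), `entries` (2 B), `magic` (4 B), so it starts at offset 4 + 2 + 4 = 10 and occupies 2 bytes.
Bytes at offsets 10..11: F4 FA.
In little-endian order the low byte comes first in memory.
Reassemble most-significant byte first: FA F4 → 0xFAF4.
Top bit is set, so as a signed 16-bit value this is 0xFAF4 − 2^16 = -1292.

-1292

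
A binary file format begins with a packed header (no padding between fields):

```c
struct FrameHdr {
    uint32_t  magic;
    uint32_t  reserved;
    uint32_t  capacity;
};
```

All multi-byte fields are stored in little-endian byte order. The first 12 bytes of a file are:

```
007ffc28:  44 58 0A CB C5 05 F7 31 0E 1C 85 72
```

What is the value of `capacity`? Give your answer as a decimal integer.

`capacity` follows `magic` (4 B), `reserved` (4 B), so it starts at offset 4 + 4 = 8 and occupies 4 bytes.
Bytes at offsets 8..11: 0E 1C 85 72.
Little-endian: lowest address holds the least-significant byte.
Reassemble most-significant byte first: 72 85 1C 0E → 0x72851C0E.
0x72851C0E = 1921326094.

1921326094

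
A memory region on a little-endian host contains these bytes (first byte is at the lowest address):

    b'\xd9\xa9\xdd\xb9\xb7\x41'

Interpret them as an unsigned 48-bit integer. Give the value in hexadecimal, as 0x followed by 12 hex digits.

0x41B7B9DDA9D9

Little-endian stores the least-significant byte at the lowest address.
Reassemble most-significant byte first: 41 B7 B9 DD A9 D9 → 0x41B7B9DDA9D9.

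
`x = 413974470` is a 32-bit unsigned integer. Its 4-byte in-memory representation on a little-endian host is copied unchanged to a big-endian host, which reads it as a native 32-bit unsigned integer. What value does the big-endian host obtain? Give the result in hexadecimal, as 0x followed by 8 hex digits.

0xC6BFAC18

413974470 in 32-bit hexadecimal is 0x18ACBFC6.
Stored little-endian, the bytes at ascending addresses are C6 BF AC 18.
Read back as big-endian, the last byte is least significant, giving 0xC6BFAC18.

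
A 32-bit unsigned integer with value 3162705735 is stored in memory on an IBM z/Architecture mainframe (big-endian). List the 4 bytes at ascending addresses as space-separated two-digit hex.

3162705735 in hexadecimal, padded to 32 bits, is 0xBC830F47.
Split into bytes (most-significant first): BC 83 0F 47.
In big-endian order the high byte comes first in memory.
So the memory order matches the most-significant-first order: BC 83 0F 47.

BC 83 0F 47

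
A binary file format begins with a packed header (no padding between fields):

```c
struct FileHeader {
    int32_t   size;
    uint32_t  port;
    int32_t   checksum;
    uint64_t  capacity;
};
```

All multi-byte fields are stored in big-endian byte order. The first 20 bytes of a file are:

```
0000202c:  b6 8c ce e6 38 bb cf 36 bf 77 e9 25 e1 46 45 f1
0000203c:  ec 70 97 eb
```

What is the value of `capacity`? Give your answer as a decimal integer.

16232738812259768299

`capacity` follows `size` (4 B), `port` (4 B), `checksum` (4 B), so it starts at offset 4 + 4 + 4 = 12 and occupies 8 bytes.
Bytes at offsets 12..19: E1 46 45 F1 EC 70 97 EB.
Big-endian: lowest address holds the most-significant byte.
The bytes are already most-significant first: 0xE14645F1EC7097EB.
0xE14645F1EC7097EB = 16232738812259768299.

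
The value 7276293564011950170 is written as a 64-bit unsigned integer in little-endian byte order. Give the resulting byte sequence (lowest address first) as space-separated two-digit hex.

5A B0 64 EC 71 96 FA 64

7276293564011950170 in hexadecimal, padded to 64 bits, is 0x64FA9671EC64B05A.
Split into bytes (most-significant first): 64 FA 96 71 EC 64 B0 5A.
Little-endian stores the least-significant byte at the lowest address.
So at ascending addresses the bytes are 5A B0 64 EC 71 96 FA 64.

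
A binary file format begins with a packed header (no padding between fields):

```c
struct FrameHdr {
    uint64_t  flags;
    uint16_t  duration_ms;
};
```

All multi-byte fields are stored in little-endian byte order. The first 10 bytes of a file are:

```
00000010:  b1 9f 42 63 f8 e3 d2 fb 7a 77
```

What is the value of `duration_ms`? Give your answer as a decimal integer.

30586

`duration_ms` follows `flags` (8 bytes), so it starts at byte offset 8 and occupies 2 bytes.
Bytes at offsets 8..9: 7A 77.
In little-endian order the low byte comes first in memory.
Reassemble most-significant byte first: 77 7A → 0x777A.
0x777A = 30586.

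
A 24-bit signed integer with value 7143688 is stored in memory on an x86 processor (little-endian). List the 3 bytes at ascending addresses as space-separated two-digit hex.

08 01 6D

7143688 in hexadecimal, padded to 24 bits, is 0x6D0108.
Split into bytes (most-significant first): 6D 01 08.
Little-endian: lowest address holds the least-significant byte.
So at ascending addresses the bytes are 08 01 6D.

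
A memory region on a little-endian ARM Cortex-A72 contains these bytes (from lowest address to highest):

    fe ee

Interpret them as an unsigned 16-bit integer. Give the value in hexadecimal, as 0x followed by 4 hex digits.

0xEEFE

In little-endian order the low byte comes first in memory.
Reassemble most-significant byte first: EE FE → 0xEEFE.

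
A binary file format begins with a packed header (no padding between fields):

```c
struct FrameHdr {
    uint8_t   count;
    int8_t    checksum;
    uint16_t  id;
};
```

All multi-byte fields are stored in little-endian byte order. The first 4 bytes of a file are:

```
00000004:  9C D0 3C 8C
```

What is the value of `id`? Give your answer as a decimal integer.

35900

`id` follows `count` (1 B), `checksum` (1 B), so it starts at offset 1 + 1 = 2 and occupies 2 bytes.
Bytes at offsets 2..3: 3C 8C.
Little-endian stores the least-significant byte at the lowest address.
Reassemble most-significant byte first: 8C 3C → 0x8C3C.
0x8C3C = 35900.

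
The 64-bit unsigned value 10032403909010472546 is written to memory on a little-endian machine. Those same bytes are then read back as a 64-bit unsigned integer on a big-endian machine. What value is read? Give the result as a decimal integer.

10032403909010472546 in 64-bit hexadecimal is 0x8B3A423387CF3E62.
Stored little-endian, the bytes at ascending addresses are 62 3E CF 87 33 42 3A 8B.
Read back as big-endian, the last byte is least significant, giving 0x623ECF8733423A8B.
0x623ECF8733423A8B = 7079323843860511371.

7079323843860511371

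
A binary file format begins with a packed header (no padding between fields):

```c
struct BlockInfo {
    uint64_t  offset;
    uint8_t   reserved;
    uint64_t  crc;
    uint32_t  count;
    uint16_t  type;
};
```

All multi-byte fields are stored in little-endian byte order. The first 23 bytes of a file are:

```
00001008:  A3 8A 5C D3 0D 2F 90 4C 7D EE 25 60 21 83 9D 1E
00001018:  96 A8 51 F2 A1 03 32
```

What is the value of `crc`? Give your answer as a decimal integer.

10817256541516735982

`crc` follows `offset` (8 B), `reserved` (1 B), so it starts at offset 8 + 1 = 9 and occupies 8 bytes.
Bytes at offsets 9..16: EE 25 60 21 83 9D 1E 96.
Little-endian stores the least-significant byte at the lowest address.
Reassemble most-significant byte first: 96 1E 9D 83 21 60 25 EE → 0x961E9D83216025EE.
0x961E9D83216025EE = 10817256541516735982.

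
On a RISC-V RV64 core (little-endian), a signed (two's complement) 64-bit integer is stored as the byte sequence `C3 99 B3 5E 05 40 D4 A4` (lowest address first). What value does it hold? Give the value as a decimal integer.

Little-endian stores the least-significant byte at the lowest address.
Reassemble most-significant byte first: A4 D4 40 05 5E B3 99 C3 → 0xA4D440055EB399C3.
Top bit is set, so as a signed 64-bit value this is 0xA4D440055EB399C3 − 2^64 = -6569555564618868285.

-6569555564618868285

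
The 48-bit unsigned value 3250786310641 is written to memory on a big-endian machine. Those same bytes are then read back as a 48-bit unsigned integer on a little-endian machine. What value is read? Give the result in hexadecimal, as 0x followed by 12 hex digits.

3250786310641 in 48-bit hexadecimal is 0x02F4E1F699F1.
Stored big-endian, the bytes at ascending addresses are 02 F4 E1 F6 99 F1.
Read back as little-endian, the first byte is least significant, giving 0xF199F6E1F402.

0xF199F6E1F402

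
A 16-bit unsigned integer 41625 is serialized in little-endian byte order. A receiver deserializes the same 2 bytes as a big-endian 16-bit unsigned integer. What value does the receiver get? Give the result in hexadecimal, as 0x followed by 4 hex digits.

41625 in 16-bit hexadecimal is 0xA299.
Stored little-endian, the bytes at ascending addresses are 99 A2.
Read back as big-endian, the last byte is least significant, giving 0x99A2.

0x99A2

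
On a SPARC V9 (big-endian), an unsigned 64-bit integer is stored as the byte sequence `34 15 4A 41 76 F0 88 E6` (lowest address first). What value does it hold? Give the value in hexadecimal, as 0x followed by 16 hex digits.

Big-endian: lowest address holds the most-significant byte.
The bytes are already most-significant first: 0x34154A4176F088E6.

0x34154A4176F088E6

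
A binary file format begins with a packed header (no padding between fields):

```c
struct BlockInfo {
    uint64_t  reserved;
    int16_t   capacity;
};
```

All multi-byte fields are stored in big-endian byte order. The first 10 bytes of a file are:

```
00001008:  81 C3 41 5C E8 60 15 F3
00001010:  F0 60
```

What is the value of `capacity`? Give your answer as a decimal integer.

`capacity` follows `reserved` (8 bytes), so it starts at byte offset 8 and occupies 2 bytes.
Bytes at offsets 8..9: F0 60.
In big-endian order the high byte comes first in memory.
The bytes are already most-significant first: 0xF060.
Top bit is set, so as a signed 16-bit value this is 0xF060 − 2^16 = -4000.

-4000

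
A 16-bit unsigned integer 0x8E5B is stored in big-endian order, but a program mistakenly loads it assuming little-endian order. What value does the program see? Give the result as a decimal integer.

Stored big-endian, the bytes at ascending addresses are 8E 5B.
Read back as little-endian, the first byte is least significant, giving 0x5B8E.
0x5B8E = 23438.

23438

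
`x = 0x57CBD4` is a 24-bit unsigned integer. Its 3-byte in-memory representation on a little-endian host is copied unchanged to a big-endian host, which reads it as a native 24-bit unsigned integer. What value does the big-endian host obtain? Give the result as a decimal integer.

13945687

Stored little-endian, the bytes at ascending addresses are D4 CB 57.
Read back as big-endian, the last byte is least significant, giving 0xD4CB57.
0xD4CB57 = 13945687.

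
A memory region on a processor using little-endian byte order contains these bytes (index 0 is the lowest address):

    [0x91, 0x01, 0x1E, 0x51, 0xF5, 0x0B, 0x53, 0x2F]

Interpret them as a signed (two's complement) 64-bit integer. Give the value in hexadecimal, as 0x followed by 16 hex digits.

0x2F530BF5511E0191

In little-endian order the low byte comes first in memory.
Reassemble most-significant byte first: 2F 53 0B F5 51 1E 01 91 → 0x2F530BF5511E0191.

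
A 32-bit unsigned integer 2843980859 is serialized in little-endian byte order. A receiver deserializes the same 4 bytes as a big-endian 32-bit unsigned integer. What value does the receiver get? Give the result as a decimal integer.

1001685929

2843980859 in 32-bit hexadecimal is 0xA983B43B.
Stored little-endian, the bytes at ascending addresses are 3B B4 83 A9.
Read back as big-endian, the last byte is least significant, giving 0x3BB483A9.
0x3BB483A9 = 1001685929.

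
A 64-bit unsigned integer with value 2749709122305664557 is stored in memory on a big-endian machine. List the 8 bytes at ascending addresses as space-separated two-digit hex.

26 28 ED E0 CE AE 26 2D

2749709122305664557 in hexadecimal, padded to 64 bits, is 0x2628EDE0CEAE262D.
Split into bytes (most-significant first): 26 28 ED E0 CE AE 26 2D.
Big-endian: lowest address holds the most-significant byte.
So the memory order matches the most-significant-first order: 26 28 ED E0 CE AE 26 2D.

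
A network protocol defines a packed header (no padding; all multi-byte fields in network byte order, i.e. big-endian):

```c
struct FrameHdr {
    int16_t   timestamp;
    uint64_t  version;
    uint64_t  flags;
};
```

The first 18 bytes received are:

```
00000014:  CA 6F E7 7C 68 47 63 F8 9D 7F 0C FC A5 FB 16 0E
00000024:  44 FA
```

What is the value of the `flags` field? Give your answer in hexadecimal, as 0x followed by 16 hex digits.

`flags` follows `timestamp` (2 B), `version` (8 B), so it starts at offset 2 + 8 = 10 and occupies 8 bytes.
Bytes at offsets 10..17: 0C FC A5 FB 16 0E 44 FA.
In big-endian order the high byte comes first in memory.
The bytes are already most-significant first: 0x0CFCA5FB160E44FA.

0x0CFCA5FB160E44FA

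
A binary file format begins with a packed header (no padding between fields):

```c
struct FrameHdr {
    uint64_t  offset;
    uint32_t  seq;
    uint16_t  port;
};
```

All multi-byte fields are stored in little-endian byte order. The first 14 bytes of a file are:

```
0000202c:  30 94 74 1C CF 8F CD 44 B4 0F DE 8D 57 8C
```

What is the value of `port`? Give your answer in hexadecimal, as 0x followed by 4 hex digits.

`port` follows `offset` (8 B), `seq` (4 B), so it starts at offset 8 + 4 = 12 and occupies 2 bytes.
Bytes at offsets 12..13: 57 8C.
Little-endian stores the least-significant byte at the lowest address.
Reassemble most-significant byte first: 8C 57 → 0x8C57.

0x8C57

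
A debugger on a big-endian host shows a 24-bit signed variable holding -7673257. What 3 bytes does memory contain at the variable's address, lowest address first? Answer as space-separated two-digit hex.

8A EA 57

Two's complement of -7673257 in 24 bits: 7673257 = 0x7515A9; invert → 0x8AEA56; add 1 → 0x8AEA57.
Split into bytes (most-significant first): 8A EA 57.
In big-endian order the high byte comes first in memory.
So the memory order matches the most-significant-first order: 8A EA 57.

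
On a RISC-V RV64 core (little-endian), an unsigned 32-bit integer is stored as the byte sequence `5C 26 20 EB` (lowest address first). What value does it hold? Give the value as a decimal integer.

In little-endian order the low byte comes first in memory.
Reassemble most-significant byte first: EB 20 26 5C → 0xEB20265C.
0xEB20265C = 3944752732.

3944752732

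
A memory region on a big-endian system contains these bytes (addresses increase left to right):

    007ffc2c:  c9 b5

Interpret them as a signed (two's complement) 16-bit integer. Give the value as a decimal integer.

-13899

Big-endian: lowest address holds the most-significant byte.
The bytes are already most-significant first: 0xC9B5.
Top bit is set, so as a signed 16-bit value this is 0xC9B5 − 2^16 = -13899.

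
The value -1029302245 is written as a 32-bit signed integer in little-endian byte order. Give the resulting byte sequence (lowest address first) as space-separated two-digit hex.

Two's complement of -1029302245 in 32 bits: 1029302245 = 0x3D59E7E5; invert → 0xC2A6181A; add 1 → 0xC2A6181B.
Split into bytes (most-significant first): C2 A6 18 1B.
In little-endian order the low byte comes first in memory.
So at ascending addresses the bytes are 1B 18 A6 C2.

1B 18 A6 C2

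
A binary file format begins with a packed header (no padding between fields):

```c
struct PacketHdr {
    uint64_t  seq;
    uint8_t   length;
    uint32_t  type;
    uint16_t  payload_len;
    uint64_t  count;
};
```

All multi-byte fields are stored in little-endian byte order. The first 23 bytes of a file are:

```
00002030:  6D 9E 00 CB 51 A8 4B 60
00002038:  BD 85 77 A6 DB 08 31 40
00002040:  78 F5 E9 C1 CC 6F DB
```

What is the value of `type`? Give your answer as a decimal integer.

`type` follows `seq` (8 B), `length` (1 B), so it starts at offset 8 + 1 = 9 and occupies 4 bytes.
Bytes at offsets 9..12: 85 77 A6 DB.
Little-endian: lowest address holds the least-significant byte.
Reassemble most-significant byte first: DB A6 77 85 → 0xDBA67785.
0xDBA67785 = 3685119877.

3685119877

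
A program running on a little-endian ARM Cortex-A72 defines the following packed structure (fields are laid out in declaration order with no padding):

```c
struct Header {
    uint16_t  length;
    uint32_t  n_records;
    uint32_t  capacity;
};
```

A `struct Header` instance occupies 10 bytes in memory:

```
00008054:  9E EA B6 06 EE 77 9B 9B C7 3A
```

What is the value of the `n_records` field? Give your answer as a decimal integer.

`n_records` follows `length` (2 bytes), so it starts at byte offset 2 and occupies 4 bytes.
Bytes at offsets 2..5: B6 06 EE 77.
Little-endian stores the least-significant byte at the lowest address.
Reassemble most-significant byte first: 77 EE 06 B6 → 0x77EE06B6.
0x77EE06B6 = 2012087990.

2012087990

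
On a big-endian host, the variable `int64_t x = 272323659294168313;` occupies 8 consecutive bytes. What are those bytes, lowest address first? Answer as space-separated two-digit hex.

272323659294168313 in hexadecimal, padded to 64 bits, is 0x03C77CECE029D4F9.
Split into bytes (most-significant first): 03 C7 7C EC E0 29 D4 F9.
In big-endian order the high byte comes first in memory.
So the memory order matches the most-significant-first order: 03 C7 7C EC E0 29 D4 F9.

03 C7 7C EC E0 29 D4 F9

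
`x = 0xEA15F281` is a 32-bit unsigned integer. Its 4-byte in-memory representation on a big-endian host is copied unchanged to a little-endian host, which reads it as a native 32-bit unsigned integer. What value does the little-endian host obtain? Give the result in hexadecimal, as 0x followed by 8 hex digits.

Stored big-endian, the bytes at ascending addresses are EA 15 F2 81.
Read back as little-endian, the first byte is least significant, giving 0x81F215EA.

0x81F215EA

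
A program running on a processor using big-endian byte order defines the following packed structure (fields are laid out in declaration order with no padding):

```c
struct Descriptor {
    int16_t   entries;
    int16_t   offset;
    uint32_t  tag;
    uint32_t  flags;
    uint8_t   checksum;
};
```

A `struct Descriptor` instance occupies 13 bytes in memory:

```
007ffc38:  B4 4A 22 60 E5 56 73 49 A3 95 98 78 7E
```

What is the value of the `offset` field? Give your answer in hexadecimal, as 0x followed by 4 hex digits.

0x2260

`offset` follows `entries` (2 bytes), so it starts at byte offset 2 and occupies 2 bytes.
Bytes at offsets 2..3: 22 60.
Big-endian: lowest address holds the most-significant byte.
The bytes are already most-significant first: 0x2260.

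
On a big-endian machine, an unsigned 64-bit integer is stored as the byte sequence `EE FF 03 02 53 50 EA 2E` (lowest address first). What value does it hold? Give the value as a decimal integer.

17221486808610695726

Big-endian stores the most-significant byte at the lowest address.
The bytes are already most-significant first: 0xEEFF03025350EA2E.
0xEEFF03025350EA2E = 17221486808610695726.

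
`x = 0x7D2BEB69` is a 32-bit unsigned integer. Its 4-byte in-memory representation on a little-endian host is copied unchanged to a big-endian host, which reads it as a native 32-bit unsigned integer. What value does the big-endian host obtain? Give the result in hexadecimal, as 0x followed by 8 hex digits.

Stored little-endian, the bytes at ascending addresses are 69 EB 2B 7D.
Read back as big-endian, the last byte is least significant, giving 0x69EB2B7D.

0x69EB2B7D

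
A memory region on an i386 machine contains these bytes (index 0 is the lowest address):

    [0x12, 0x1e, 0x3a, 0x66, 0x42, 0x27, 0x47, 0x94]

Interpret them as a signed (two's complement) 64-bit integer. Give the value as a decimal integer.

-7762192266613350894

In little-endian order the low byte comes first in memory.
Reassemble most-significant byte first: 94 47 27 42 66 3A 1E 12 → 0x94472742663A1E12.
Top bit is set, so as a signed 64-bit value this is 0x94472742663A1E12 − 2^64 = -7762192266613350894.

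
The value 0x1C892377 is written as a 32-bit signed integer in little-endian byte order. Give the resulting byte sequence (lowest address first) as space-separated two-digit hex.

Split into bytes (most-significant first): 1C 89 23 77.
In little-endian order the low byte comes first in memory.
So at ascending addresses the bytes are 77 23 89 1C.

77 23 89 1C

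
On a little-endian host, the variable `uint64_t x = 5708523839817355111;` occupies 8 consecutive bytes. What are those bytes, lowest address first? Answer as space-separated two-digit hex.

67 8F 29 F0 2F C0 38 4F

5708523839817355111 in hexadecimal, padded to 64 bits, is 0x4F38C02FF0298F67.
Split into bytes (most-significant first): 4F 38 C0 2F F0 29 8F 67.
Little-endian stores the least-significant byte at the lowest address.
So at ascending addresses the bytes are 67 8F 29 F0 2F C0 38 4F.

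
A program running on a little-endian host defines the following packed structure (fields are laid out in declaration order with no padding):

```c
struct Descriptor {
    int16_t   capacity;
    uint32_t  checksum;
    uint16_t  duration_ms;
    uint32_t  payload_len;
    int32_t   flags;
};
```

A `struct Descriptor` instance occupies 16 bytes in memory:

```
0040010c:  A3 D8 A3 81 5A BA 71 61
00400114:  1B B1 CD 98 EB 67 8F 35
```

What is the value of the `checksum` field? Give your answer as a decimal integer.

3126493603

`checksum` follows `capacity` (2 bytes), so it starts at byte offset 2 and occupies 4 bytes.
Bytes at offsets 2..5: A3 81 5A BA.
In little-endian order the low byte comes first in memory.
Reassemble most-significant byte first: BA 5A 81 A3 → 0xBA5A81A3.
0xBA5A81A3 = 3126493603.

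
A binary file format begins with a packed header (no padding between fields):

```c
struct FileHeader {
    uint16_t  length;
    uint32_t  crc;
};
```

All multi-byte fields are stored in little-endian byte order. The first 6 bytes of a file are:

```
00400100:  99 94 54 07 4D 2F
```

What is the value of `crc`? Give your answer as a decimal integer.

793577300

`crc` follows `length` (2 bytes), so it starts at byte offset 2 and occupies 4 bytes.
Bytes at offsets 2..5: 54 07 4D 2F.
Little-endian stores the least-significant byte at the lowest address.
Reassemble most-significant byte first: 2F 4D 07 54 → 0x2F4D0754.
0x2F4D0754 = 793577300.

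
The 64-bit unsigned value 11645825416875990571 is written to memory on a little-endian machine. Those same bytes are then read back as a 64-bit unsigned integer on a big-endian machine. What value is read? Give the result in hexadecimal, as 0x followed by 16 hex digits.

0x2BDE1BB183489EA1

11645825416875990571 in 64-bit hexadecimal is 0xA19E4883B11BDE2B.
Stored little-endian, the bytes at ascending addresses are 2B DE 1B B1 83 48 9E A1.
Read back as big-endian, the last byte is least significant, giving 0x2BDE1BB183489EA1.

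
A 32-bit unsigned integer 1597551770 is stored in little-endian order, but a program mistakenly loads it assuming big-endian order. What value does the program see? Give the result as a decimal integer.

2595502175

1597551770 in 32-bit hexadecimal is 0x5F38B49A.
Stored little-endian, the bytes at ascending addresses are 9A B4 38 5F.
Read back as big-endian, the last byte is least significant, giving 0x9AB4385F.
0x9AB4385F = 2595502175.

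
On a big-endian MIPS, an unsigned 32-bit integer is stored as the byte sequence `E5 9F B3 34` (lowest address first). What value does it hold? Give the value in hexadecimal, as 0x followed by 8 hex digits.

Big-endian: lowest address holds the most-significant byte.
The bytes are already most-significant first: 0xE59FB334.

0xE59FB334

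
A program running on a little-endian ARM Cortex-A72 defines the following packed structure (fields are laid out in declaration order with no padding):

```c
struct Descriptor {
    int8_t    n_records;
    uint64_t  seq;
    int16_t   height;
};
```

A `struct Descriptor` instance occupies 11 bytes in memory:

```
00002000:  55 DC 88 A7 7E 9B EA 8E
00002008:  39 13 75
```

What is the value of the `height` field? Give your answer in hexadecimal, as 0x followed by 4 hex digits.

0x7513

`height` follows `n_records` (1 B), `seq` (8 B), so it starts at offset 1 + 8 = 9 and occupies 2 bytes.
Bytes at offsets 9..10: 13 75.
Little-endian stores the least-significant byte at the lowest address.
Reassemble most-significant byte first: 75 13 → 0x7513.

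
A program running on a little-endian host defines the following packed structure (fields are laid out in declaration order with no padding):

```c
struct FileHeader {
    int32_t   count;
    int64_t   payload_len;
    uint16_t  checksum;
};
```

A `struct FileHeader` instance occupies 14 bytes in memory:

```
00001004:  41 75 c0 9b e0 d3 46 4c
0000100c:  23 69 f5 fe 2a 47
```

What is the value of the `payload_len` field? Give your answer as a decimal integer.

`payload_len` follows `count` (4 bytes), so it starts at byte offset 4 and occupies 8 bytes.
Bytes at offsets 4..11: E0 D3 46 4C 23 69 F5 FE.
Little-endian: lowest address holds the least-significant byte.
Reassemble most-significant byte first: FE F5 69 23 4C 46 D3 E0 → 0xFEF569234C46D3E0.
Top bit is set, so as a signed 64-bit value this is 0xFEF569234C46D3E0 − 2^64 = -75038218457263136.

-75038218457263136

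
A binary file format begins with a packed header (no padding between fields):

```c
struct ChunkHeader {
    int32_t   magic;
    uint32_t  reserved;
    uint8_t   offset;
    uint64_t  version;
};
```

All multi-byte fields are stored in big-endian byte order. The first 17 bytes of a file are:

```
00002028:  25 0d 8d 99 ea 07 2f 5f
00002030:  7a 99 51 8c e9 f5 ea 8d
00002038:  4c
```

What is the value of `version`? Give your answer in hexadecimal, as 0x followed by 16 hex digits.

`version` follows `magic` (4 B), `reserved` (4 B), `offset` (1 B), so it starts at offset 4 + 4 + 1 = 9 and occupies 8 bytes.
Bytes at offsets 9..16: 99 51 8C E9 F5 EA 8D 4C.
Big-endian stores the most-significant byte at the lowest address.
The bytes are already most-significant first: 0x99518CE9F5EA8D4C.

0x99518CE9F5EA8D4C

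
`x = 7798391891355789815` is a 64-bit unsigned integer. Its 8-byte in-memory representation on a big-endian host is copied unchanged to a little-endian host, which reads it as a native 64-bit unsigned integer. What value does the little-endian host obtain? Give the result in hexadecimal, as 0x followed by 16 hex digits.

7798391891355789815 in 64-bit hexadecimal is 0x6C39741B878C69F7.
Stored big-endian, the bytes at ascending addresses are 6C 39 74 1B 87 8C 69 F7.
Read back as little-endian, the first byte is least significant, giving 0xF7698C871B74396C.

0xF7698C871B74396C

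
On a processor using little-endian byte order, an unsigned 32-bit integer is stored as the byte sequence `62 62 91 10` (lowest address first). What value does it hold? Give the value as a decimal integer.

Little-endian stores the least-significant byte at the lowest address.
Reassemble most-significant byte first: 10 91 62 62 → 0x10916262.
0x10916262 = 277963362.

277963362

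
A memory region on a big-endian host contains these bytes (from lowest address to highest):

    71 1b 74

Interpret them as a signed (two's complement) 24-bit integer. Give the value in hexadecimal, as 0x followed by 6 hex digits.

Big-endian: lowest address holds the most-significant byte.
The bytes are already most-significant first: 0x711B74.

0x711B74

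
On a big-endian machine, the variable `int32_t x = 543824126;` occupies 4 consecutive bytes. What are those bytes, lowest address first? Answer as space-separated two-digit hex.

543824126 in hexadecimal, padded to 32 bits, is 0x206A18FE.
Split into bytes (most-significant first): 20 6A 18 FE.
Big-endian stores the most-significant byte at the lowest address.
So the memory order matches the most-significant-first order: 20 6A 18 FE.

20 6A 18 FE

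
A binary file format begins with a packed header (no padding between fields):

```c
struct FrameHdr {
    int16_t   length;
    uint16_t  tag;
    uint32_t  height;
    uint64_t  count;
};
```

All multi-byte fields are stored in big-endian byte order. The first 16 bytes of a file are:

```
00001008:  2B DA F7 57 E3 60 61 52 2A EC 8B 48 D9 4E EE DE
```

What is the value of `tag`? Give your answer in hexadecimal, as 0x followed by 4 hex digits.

0xF757

`tag` follows `length` (2 bytes), so it starts at byte offset 2 and occupies 2 bytes.
Bytes at offsets 2..3: F7 57.
Big-endian: lowest address holds the most-significant byte.
The bytes are already most-significant first: 0xF757.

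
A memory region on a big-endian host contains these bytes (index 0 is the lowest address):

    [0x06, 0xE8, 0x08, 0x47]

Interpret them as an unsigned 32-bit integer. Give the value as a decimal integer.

Big-endian: lowest address holds the most-significant byte.
The bytes are already most-significant first: 0x06E80847.
0x06E80847 = 115869767.

115869767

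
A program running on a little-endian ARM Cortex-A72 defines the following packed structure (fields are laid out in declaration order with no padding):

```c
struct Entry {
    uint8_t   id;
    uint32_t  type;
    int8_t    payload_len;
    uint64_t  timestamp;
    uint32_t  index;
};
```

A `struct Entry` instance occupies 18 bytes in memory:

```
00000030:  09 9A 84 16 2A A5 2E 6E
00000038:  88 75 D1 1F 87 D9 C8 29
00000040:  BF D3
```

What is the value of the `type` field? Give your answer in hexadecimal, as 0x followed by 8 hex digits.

0x2A16849A

`type` follows `id` (1 byte), so it starts at byte offset 1 and occupies 4 bytes.
Bytes at offsets 1..4: 9A 84 16 2A.
In little-endian order the low byte comes first in memory.
Reassemble most-significant byte first: 2A 16 84 9A → 0x2A16849A.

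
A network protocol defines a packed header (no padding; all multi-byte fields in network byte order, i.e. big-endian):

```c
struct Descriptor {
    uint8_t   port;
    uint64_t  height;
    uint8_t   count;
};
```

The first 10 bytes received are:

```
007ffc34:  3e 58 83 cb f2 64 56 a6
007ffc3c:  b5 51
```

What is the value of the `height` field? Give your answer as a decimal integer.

6378165739212678837

`height` follows `port` (1 byte), so it starts at byte offset 1 and occupies 8 bytes.
Bytes at offsets 1..8: 58 83 CB F2 64 56 A6 B5.
Big-endian stores the most-significant byte at the lowest address.
The bytes are already most-significant first: 0x5883CBF26456A6B5.
0x5883CBF26456A6B5 = 6378165739212678837.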